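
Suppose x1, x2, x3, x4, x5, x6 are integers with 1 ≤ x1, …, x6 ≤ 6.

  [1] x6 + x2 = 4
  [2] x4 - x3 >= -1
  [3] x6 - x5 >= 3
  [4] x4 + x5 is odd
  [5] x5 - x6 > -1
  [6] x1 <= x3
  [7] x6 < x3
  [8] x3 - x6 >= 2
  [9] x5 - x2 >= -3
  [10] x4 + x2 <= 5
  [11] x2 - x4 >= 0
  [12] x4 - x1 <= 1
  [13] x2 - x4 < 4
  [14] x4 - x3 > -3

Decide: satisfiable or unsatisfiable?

Unsatisfiable

Constraints 2, 3, 8, 9, and 11 give x3 − x6 ≥ 2, x6 − x5 ≥ 3, x5 − x2 ≥ -3, x2 − x4 ≥ 0, x4 − x3 ≥ -1.
Adding all 5 inequalities: the left sides telescope to 0, and the right sides sum to 2 + 3 + (-3) + 0 + (-1) = 1. So 0 ≥ 1, which is false.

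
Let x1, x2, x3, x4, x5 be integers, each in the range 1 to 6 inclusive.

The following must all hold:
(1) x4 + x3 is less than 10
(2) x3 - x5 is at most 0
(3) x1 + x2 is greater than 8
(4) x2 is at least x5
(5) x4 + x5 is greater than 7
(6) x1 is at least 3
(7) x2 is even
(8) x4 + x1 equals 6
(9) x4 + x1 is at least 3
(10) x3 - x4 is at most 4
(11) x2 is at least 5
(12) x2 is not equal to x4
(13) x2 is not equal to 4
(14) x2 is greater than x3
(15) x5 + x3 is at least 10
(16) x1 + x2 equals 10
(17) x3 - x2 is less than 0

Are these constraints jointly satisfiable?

Satisfiable

The assignment x1 = 4, x2 = 6, x3 = 5, x4 = 2, x5 = 6 works:
  constraint 1 holds since x4 + x3 = 7.
  constraint 2 holds since x3 - x5 = -1.
The rest check out directly.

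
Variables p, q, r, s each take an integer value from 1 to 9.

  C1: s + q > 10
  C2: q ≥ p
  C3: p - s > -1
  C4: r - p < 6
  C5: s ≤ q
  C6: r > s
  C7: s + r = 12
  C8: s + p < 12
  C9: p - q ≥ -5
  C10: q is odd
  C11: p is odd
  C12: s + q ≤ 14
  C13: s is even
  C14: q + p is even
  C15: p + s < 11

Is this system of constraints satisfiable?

Setting (p, q, r, s) = (5, 9, 8, 4) satisfies everything: constraint 1: s + q = 13; constraint 3: p - s = 1; constraint 4: r - p = 3, and the others follow.

Satisfiable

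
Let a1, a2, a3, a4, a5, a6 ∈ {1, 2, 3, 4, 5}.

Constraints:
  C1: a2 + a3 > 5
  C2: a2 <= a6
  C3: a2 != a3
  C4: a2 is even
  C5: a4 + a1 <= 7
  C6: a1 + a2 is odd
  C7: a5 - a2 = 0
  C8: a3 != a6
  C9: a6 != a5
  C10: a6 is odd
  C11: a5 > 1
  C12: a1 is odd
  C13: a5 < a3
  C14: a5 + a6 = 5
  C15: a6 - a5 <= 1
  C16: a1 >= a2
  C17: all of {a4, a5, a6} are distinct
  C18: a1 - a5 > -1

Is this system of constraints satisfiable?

Take a1 = 3, a2 = 2, a3 = 4, a4 = 1, a5 = 2, a6 = 3. Then constraint 1: a2 + a3 = 6; constraint 5: a4 + a1 = 4; constraint 7: a5 - a2 = 0, and every other listed constraint is also met.

Satisfiable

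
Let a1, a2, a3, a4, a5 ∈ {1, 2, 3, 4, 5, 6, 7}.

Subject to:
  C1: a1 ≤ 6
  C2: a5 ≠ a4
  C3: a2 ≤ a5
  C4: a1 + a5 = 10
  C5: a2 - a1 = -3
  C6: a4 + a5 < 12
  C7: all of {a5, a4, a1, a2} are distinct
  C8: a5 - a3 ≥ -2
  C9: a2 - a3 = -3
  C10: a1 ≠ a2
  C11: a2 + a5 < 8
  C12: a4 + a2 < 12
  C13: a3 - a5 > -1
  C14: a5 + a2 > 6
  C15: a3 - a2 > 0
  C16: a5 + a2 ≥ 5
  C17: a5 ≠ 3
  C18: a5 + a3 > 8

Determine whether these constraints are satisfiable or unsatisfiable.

Satisfiable

Try a1 = 6, a2 = 3, a3 = 6, a4 = 7, a5 = 4.
Check constraint 4: a1 + a5 = 10; constraint 5: a2 - a1 = -3. The remaining constraints are straightforward to verify.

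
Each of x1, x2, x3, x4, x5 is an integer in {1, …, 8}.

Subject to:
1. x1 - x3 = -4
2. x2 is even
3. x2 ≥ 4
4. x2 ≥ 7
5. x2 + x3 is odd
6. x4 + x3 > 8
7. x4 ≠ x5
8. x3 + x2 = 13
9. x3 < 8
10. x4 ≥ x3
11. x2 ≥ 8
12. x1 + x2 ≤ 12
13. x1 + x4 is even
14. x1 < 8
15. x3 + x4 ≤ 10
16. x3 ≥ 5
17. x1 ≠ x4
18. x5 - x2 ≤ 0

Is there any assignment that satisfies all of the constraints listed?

Satisfiable

Setting (x1, x2, x3, x4, x5) = (1, 8, 5, 5, 7) satisfies everything: constraint 1: x1 - x3 = -4; constraint 6: x4 + x3 = 10; constraint 8: x3 + x2 = 13, and the others follow.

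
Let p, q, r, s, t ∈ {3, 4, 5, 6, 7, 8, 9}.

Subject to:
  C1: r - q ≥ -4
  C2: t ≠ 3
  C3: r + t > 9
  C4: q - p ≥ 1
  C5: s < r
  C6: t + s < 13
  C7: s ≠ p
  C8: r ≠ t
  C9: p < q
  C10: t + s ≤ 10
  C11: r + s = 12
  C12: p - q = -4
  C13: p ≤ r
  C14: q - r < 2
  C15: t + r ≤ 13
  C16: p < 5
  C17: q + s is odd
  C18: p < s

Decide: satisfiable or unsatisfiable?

Satisfiable

One satisfying assignment is p = 4, q = 8, r = 7, s = 5, t = 5.
For the less obvious constraints — constraint 1: r - q = -1; constraint 3: r + t = 12; constraint 4: q - p = 4 — and the others hold by inspection.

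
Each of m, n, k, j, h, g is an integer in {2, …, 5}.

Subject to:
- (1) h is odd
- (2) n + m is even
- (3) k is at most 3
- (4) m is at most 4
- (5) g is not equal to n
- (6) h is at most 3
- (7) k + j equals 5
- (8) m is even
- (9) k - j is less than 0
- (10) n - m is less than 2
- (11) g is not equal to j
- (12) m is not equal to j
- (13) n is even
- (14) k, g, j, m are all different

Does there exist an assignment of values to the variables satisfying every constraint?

The assignment m = 4, n = 4, k = 2, j = 3, h = 3, g = 5 works:
  constraint 7 holds since k + j = 5.
  constraint 9 holds since k - j = -1.
The rest check out directly.

Satisfiable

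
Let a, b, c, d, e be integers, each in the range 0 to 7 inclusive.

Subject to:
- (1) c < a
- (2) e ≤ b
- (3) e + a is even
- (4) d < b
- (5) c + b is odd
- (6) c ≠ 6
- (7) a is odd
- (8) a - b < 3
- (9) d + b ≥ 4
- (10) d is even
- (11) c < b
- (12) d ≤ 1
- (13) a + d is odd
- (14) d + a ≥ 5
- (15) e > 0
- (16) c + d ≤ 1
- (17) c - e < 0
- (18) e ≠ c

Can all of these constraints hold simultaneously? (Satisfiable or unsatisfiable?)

Satisfiable

Setting (a, b, c, d, e) = (7, 7, 0, 0, 3) satisfies everything: constraint 8: a - b = 0; constraint 9: d + b = 7; constraint 14: d + a = 7, and the others follow.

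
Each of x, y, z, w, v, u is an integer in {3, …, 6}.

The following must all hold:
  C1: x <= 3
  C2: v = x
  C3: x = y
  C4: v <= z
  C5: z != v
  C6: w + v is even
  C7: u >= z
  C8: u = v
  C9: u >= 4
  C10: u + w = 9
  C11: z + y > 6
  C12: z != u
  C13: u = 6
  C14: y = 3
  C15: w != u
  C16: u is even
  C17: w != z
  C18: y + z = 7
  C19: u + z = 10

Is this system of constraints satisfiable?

Constraint 13 fixes u = 6 and constraint 14 fixes y = 3. Constraints 2, 3, and 8 give u = v = x = y, so u = y. But 6 ≠ 3 — contradiction.

Unsatisfiable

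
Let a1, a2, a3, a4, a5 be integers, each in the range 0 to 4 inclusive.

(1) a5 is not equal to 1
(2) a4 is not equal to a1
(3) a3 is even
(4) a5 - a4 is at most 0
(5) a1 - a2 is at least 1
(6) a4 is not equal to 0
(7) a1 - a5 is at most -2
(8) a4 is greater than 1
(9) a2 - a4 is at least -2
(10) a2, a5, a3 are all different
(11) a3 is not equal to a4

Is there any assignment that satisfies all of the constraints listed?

Unsatisfiable

Constraints 4, 5, 7, and 9 give a1 − a2 ≥ 1, a2 − a4 ≥ -2, a4 − a5 ≥ 0, a5 − a1 ≥ 2.
Adding all 4 inequalities: the left sides telescope to 0, and the right sides sum to 1 + (-2) + 0 + 2 = 1. So 0 ≥ 1, which is false.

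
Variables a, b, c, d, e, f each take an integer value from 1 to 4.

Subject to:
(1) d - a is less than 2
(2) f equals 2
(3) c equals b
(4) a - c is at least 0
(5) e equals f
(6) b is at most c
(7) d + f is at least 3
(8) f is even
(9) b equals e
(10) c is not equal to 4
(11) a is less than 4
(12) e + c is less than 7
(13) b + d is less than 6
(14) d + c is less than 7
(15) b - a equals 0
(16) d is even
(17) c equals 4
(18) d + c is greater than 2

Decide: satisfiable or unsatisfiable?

Constraint 17 fixes c = 4 and constraint 2 fixes f = 2. Constraints 3, 5, and 9 give c = b = e = f, so c = f. But 4 ≠ 2 — contradiction.

Unsatisfiable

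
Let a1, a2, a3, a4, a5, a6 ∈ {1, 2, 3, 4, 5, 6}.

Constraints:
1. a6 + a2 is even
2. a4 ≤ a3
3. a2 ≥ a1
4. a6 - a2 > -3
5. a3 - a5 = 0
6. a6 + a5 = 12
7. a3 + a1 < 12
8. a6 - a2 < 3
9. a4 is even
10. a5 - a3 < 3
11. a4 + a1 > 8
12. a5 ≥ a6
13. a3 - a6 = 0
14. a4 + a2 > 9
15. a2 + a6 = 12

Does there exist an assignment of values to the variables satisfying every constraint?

Satisfiable

One satisfying assignment is a1 = 5, a2 = 6, a3 = 6, a4 = 6, a5 = 6, a6 = 6.
For the less obvious constraints — constraint 4: a6 - a2 = 0; constraint 5: a3 - a5 = 0; constraint 6: a6 + a5 = 12 — and the others hold by inspection.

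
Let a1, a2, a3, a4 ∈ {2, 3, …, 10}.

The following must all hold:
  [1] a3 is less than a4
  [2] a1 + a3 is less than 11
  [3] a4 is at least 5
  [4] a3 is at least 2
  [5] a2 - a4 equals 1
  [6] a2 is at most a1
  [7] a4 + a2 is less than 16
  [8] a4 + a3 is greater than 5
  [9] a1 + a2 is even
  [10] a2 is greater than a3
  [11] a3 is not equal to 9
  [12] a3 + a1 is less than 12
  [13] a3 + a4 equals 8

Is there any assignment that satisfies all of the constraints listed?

Satisfiable

Setting (a1, a2, a3, a4) = (7, 7, 2, 6) satisfies everything: constraint 2: a1 + a3 = 9; constraint 5: a2 - a4 = 1; constraint 7: a4 + a2 = 13, and the others follow.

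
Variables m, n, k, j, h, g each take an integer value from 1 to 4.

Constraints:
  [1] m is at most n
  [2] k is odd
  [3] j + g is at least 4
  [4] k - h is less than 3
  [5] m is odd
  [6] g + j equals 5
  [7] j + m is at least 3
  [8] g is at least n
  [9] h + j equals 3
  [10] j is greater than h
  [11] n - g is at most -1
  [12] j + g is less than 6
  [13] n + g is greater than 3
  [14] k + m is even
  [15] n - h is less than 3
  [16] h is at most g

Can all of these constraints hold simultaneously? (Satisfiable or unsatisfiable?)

Satisfiable

One satisfying assignment is m = 1, n = 1, k = 3, j = 2, h = 1, g = 3.
For the less obvious constraints — constraint 3: j + g = 5; constraint 4: k - h = 2 — and the others hold by inspection.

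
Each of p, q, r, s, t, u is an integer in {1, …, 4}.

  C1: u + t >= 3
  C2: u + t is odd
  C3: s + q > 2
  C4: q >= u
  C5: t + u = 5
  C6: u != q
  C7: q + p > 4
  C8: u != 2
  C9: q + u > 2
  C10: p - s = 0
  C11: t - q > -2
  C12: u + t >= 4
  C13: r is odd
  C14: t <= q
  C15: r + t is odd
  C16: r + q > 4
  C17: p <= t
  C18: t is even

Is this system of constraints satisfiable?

The assignment p = 1, q = 4, r = 1, s = 1, t = 4, u = 1 works:
  constraint 1 holds since u + t = 5.
  constraint 3 holds since s + q = 5.
The rest check out directly.

Satisfiable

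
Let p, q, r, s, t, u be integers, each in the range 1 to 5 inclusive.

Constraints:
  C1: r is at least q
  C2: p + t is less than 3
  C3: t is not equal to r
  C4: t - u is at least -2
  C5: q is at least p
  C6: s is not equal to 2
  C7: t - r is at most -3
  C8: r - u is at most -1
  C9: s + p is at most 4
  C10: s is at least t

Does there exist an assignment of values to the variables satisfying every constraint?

Constraints 4, 7, and 8 give r − t ≥ 3, t − u ≥ -2, u − r ≥ 1.
Adding all 3 inequalities: the left sides telescope to 0, and the right sides sum to 3 + (-2) + 1 = 2. So 0 ≥ 2, which is false.

Unsatisfiable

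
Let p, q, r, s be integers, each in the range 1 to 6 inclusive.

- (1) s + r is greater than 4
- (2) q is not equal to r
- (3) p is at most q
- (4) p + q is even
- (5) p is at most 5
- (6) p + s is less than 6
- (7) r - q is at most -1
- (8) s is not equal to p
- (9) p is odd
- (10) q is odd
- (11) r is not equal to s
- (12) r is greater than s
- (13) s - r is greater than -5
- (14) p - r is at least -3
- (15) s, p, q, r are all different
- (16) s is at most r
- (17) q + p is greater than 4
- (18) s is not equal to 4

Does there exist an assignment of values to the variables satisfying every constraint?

Satisfiable

The assignment p = 1, q = 5, r = 4, s = 2 works:
  constraint 1 holds since s + r = 6.
  constraint 6 holds since p + s = 3.
The rest check out directly.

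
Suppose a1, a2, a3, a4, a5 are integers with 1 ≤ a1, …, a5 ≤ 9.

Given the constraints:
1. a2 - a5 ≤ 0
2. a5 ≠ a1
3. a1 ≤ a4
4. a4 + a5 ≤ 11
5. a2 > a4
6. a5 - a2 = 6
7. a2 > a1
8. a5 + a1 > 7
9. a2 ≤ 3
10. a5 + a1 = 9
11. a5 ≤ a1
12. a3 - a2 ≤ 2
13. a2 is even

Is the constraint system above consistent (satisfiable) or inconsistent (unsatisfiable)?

Constraints 1, 7, and 11 give a2 ≤ a5, a5 ≤ a1, a1 < a2. Chaining: a2 ≤ a5 ≤ a1 < a2, which forces a2 < a2 — impossible.

Unsatisfiable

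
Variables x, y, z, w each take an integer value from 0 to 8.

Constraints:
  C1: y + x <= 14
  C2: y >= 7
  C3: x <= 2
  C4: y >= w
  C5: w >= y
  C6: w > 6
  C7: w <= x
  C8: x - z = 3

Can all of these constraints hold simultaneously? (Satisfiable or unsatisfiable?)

Unsatisfiable

From constraints 2 and 5: w ≥ y and y ≥ 7, so w ≥ 7. From constraints 3 and 7: w ≤ x and x ≤ 2, so w ≤ 2. But 2 < 7, so no value of w works.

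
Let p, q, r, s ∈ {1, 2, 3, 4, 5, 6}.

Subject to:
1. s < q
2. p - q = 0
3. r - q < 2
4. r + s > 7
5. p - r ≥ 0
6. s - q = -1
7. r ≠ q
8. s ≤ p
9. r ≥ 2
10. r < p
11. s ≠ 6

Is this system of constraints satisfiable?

The assignment p = 6, q = 6, r = 5, s = 5 works:
  constraint 2 holds since p - q = 0.
  constraint 3 holds since r - q = -1.
  constraint 4 holds since r + s = 10.
The rest check out directly.

Satisfiable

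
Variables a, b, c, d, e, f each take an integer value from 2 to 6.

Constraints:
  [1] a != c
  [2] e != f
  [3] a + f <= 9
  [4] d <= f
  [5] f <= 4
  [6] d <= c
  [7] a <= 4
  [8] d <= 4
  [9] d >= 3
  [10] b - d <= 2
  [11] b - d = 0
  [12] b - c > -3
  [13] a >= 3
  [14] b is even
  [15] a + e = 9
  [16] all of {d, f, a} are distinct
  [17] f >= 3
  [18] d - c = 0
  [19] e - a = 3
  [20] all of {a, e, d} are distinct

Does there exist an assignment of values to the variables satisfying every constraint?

Unsatisfiable

Constraints 5, 7, 8, 9, 13, and 17 confine each of d, f, a to the 2 values {3, 4}.
Constraint 16 requires all 3 of them to be distinct, but only 2 values are available — impossible by the pigeonhole principle.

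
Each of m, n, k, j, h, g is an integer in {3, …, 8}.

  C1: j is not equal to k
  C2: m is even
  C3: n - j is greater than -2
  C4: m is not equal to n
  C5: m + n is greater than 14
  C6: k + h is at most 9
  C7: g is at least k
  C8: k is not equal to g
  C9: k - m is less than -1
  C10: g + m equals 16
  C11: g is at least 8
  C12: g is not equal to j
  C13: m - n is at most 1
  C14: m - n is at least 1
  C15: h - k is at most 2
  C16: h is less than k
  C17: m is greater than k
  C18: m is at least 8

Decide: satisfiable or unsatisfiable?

Satisfiable

Try m = 8, n = 7, k = 4, j = 6, h = 3, g = 8.
Check constraint 3: n - j = 1; constraint 5: m + n = 15; constraint 6: k + h = 7. The remaining constraints are straightforward to verify.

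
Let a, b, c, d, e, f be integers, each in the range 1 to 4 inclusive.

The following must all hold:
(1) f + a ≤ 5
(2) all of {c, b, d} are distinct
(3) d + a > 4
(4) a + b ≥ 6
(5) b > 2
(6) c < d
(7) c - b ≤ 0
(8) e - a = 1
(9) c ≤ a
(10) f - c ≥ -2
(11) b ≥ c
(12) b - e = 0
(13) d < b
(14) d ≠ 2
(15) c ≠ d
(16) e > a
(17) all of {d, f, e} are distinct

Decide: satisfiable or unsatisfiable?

Setting (a, b, c, d, e, f) = (3, 4, 2, 3, 4, 2) satisfies everything: constraint 1: f + a = 5; constraint 3: d + a = 6; constraint 4: a + b = 7, and the others follow.

Satisfiable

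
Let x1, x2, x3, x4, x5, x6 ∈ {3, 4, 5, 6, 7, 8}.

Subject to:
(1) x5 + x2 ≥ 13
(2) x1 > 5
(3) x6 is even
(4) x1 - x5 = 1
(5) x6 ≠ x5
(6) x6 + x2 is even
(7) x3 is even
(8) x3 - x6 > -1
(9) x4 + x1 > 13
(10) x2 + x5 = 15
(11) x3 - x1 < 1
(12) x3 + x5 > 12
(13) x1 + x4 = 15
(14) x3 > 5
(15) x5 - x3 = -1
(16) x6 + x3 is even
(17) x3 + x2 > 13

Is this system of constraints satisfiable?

Try x1 = 8, x2 = 8, x3 = 8, x4 = 7, x5 = 7, x6 = 8.
Check constraint 1: x5 + x2 = 15; constraint 4: x1 - x5 = 1. The remaining constraints are straightforward to verify.

Satisfiable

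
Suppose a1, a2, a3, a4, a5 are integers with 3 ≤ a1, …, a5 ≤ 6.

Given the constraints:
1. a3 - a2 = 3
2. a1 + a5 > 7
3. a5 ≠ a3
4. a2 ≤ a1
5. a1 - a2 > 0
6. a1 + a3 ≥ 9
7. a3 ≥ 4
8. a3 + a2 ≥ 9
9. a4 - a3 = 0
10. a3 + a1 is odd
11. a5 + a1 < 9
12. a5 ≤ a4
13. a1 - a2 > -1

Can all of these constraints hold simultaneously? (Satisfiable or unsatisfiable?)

Satisfiable

Setting (a1, a2, a3, a4, a5) = (5, 3, 6, 6, 3) satisfies everything: constraint 1: a3 - a2 = 3; constraint 2: a1 + a5 = 8, and the others follow.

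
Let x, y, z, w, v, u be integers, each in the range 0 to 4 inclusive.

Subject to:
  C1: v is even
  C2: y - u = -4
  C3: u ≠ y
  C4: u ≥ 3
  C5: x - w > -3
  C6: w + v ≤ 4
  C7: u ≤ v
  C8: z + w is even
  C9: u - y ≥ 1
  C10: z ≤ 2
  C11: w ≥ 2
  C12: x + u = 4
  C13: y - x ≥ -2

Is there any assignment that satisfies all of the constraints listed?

Unsatisfiable

From constraint 11: w ≥ 2. From constraints 4 and 7: v ≥ u ≥ 3. Hence w + v ≥ 5. But constraint 6 requires w + v ≤ 4, and 4 < 5. Contradiction.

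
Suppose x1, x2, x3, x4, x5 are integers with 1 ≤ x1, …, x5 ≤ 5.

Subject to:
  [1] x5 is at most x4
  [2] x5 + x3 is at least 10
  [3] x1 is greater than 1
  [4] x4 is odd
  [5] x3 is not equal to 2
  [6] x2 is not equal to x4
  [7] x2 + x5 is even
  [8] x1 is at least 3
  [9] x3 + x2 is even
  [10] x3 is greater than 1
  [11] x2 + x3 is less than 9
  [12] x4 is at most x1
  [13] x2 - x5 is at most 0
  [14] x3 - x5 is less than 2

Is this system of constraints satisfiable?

Satisfiable

One satisfying assignment is x1 = 5, x2 = 3, x3 = 5, x4 = 5, x5 = 5.
For the less obvious constraints — constraint 2: x5 + x3 = 10; constraint 11: x2 + x3 = 8 — and the others hold by inspection.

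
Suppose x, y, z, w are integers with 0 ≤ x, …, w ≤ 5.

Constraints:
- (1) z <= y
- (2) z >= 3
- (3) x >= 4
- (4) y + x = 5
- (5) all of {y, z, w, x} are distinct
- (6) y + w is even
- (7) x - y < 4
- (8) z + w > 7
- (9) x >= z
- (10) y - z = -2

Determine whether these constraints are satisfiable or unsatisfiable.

From constraints 1 and 2: y ≥ z ≥ 3. From constraint 3: x ≥ 4. Hence y + x ≥ 7. But constraint 4 requires y + x = 5, and 5 < 7. Contradiction.

Unsatisfiable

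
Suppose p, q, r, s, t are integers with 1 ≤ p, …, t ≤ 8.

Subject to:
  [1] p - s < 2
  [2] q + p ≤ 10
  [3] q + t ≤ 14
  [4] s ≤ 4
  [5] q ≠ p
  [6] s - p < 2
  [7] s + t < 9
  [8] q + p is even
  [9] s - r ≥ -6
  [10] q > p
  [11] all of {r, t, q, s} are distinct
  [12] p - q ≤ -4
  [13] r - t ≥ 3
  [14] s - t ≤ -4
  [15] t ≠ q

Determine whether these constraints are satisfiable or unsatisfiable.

Unsatisfiable

Constraints 9, 13, and 14 give s − r ≥ -6, r − t ≥ 3, t − s ≥ 4.
Adding all 3 inequalities: the left sides telescope to 0, and the right sides sum to (-6) + 3 + 4 = 1. So 0 ≥ 1, which is false.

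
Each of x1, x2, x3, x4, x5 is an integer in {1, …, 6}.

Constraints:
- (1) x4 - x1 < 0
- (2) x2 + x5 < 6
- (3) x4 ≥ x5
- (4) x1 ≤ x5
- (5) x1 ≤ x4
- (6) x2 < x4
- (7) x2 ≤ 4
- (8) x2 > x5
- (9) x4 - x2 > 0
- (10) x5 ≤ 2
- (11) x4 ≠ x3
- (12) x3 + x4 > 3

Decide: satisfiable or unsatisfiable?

Unsatisfiable

Constraints 1, 4, 8, and 9 give x1 ≤ x5, x5 < x2, x2 < x4, x4 < x1. Chaining: x1 ≤ x5 < x2 < x4 < x1, which forces x1 < x1 — impossible.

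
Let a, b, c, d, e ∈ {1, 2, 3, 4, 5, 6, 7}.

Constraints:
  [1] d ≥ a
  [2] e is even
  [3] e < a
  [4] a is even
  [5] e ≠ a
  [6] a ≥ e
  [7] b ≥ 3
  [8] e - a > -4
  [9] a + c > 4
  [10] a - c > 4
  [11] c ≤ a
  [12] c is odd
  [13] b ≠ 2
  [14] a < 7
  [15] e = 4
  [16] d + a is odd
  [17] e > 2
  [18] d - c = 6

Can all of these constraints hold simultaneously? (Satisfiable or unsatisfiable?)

Setting (a, b, c, d, e) = (6, 7, 1, 7, 4) satisfies everything: constraint 8: e - a = -2; constraint 9: a + c = 7, and the others follow.

Satisfiable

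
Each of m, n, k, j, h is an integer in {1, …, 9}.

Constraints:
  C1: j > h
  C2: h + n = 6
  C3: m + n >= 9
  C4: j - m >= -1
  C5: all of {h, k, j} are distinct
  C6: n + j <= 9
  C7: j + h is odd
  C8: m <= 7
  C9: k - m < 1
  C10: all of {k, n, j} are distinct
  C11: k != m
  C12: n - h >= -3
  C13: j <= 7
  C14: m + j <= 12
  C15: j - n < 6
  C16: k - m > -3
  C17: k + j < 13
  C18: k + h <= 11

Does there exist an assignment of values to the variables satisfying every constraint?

The assignment m = 6, n = 3, k = 5, j = 6, h = 3 works:
  constraint 2 holds since h + n = 6.
  constraint 3 holds since m + n = 9.
The rest check out directly.

Satisfiable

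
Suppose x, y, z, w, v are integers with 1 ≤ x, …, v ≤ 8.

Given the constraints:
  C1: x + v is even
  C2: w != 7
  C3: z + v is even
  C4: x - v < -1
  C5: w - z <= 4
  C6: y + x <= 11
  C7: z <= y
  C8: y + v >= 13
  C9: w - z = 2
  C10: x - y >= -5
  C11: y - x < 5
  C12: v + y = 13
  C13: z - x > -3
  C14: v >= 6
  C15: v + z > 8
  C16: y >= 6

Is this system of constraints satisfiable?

Satisfiable

Setting (x, y, z, w, v) = (3, 6, 3, 5, 7) satisfies everything: constraint 4: x - v = -4; constraint 5: w - z = 2, and the others follow.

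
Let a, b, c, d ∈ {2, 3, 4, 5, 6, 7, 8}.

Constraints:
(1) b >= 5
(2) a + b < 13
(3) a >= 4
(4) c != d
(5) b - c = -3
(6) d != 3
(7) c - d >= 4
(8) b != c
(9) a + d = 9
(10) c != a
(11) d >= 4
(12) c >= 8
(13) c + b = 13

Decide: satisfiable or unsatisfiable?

Setting (a, b, c, d) = (5, 5, 8, 4) satisfies everything: constraint 2: a + b = 10; constraint 5: b - c = -3; constraint 7: c - d = 4, and the others follow.

Satisfiable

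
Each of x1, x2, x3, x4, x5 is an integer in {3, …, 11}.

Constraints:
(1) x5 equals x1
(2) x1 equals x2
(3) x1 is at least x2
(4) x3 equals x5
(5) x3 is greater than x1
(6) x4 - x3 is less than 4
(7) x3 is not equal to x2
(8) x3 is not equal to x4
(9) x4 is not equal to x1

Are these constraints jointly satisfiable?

From constraints 1, 2, and 4, x3 = x5 = x1 = x2, so x3 = x2. But constraint 7 says x3 ≠ x2. Contradiction.

Unsatisfiable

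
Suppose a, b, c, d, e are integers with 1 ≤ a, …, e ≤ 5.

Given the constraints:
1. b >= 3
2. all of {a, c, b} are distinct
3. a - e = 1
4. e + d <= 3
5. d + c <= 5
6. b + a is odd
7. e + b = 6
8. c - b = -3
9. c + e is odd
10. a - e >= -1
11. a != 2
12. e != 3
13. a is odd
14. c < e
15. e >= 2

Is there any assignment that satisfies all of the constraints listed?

The assignment a = 3, b = 4, c = 1, d = 1, e = 2 works:
  constraint 3 holds since a - e = 1.
  constraint 4 holds since e + d = 3.
The rest check out directly.

Satisfiable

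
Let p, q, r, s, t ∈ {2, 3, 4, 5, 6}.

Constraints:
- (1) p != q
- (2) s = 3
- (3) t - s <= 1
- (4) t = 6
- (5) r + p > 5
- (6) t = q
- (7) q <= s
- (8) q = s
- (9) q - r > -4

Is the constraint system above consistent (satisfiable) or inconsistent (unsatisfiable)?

Unsatisfiable

Constraint 4 fixes t = 6 and constraint 2 fixes s = 3. Constraints 6 and 8 give t = q = s, so t = s. But 6 ≠ 3 — contradiction.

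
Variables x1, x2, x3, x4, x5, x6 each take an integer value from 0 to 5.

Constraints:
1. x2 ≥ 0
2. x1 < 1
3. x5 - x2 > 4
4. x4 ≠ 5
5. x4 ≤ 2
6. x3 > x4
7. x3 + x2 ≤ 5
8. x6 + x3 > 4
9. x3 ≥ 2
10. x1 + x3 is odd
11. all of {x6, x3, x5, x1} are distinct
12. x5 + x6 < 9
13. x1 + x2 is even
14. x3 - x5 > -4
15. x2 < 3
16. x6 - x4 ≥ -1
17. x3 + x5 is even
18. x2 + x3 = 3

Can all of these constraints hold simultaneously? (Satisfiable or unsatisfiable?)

The assignment x1 = 0, x2 = 0, x3 = 3, x4 = 1, x5 = 5, x6 = 2 works:
  constraint 3 holds since x5 - x2 = 5.
  constraint 7 holds since x3 + x2 = 3.
  constraint 8 holds since x6 + x3 = 5.
The rest check out directly.

Satisfiable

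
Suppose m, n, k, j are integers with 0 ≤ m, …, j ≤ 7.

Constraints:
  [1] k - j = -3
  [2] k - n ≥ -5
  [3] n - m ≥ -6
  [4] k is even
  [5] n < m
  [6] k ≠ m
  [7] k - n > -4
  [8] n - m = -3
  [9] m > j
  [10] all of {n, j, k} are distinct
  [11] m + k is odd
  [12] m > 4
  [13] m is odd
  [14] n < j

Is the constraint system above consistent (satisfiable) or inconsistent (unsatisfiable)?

Try m = 7, n = 4, k = 2, j = 5.
Check constraint 1: k - j = -3; constraint 2: k - n = -2. The remaining constraints are straightforward to verify.

Satisfiable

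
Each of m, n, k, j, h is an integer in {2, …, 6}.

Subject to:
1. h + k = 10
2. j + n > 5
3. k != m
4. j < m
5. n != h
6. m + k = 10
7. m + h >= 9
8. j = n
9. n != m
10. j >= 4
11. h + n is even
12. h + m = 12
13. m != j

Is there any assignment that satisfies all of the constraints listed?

Try m = 6, n = 4, k = 4, j = 4, h = 6.
Check constraint 1: h + k = 10; constraint 2: j + n = 8. The remaining constraints are straightforward to verify.

Satisfiable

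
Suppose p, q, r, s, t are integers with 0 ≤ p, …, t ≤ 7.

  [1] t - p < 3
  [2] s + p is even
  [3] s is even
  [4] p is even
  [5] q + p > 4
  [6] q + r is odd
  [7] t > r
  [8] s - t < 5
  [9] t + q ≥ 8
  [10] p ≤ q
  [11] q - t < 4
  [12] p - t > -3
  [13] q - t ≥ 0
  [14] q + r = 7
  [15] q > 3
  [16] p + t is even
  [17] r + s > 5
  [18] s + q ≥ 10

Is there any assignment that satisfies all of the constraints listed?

Satisfiable

Try p = 2, q = 5, r = 2, s = 6, t = 4.
Check constraint 1: t - p = 2; constraint 5: q + p = 7; constraint 8: s - t = 2. The remaining constraints are straightforward to verify.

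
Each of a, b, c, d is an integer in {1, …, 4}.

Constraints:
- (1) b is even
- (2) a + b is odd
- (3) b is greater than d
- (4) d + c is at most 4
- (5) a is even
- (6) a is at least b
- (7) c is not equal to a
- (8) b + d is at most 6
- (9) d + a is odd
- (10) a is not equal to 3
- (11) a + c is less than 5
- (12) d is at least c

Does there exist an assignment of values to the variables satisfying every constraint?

Unsatisfiable

Constraint 5 makes a even and constraint 1 makes b even, so a + b must be even. Constraint 2 says a + b is odd — contradiction.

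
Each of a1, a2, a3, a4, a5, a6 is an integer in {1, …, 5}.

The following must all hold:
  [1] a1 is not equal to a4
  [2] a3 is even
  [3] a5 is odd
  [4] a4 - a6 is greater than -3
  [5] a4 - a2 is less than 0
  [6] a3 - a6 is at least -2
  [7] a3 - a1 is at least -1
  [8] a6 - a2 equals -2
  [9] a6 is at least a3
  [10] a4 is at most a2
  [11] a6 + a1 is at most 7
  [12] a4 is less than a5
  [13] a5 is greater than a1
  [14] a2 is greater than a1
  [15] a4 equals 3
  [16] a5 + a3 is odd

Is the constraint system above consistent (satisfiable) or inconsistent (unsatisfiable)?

One satisfying assignment is a1 = 2, a2 = 5, a3 = 2, a4 = 3, a5 = 5, a6 = 3.
For the less obvious constraints — constraint 4: a4 - a6 = 0; constraint 5: a4 - a2 = -2; constraint 6: a3 - a6 = -1 — and the others hold by inspection.

Satisfiable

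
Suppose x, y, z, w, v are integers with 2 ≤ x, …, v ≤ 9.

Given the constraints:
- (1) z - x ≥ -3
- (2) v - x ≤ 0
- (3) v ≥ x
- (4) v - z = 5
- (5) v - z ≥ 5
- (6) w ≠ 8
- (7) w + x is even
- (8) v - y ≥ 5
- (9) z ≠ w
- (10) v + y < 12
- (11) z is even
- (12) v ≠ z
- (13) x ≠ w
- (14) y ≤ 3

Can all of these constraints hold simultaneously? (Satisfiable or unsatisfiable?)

Constraints 1, 2, and 5 give v − z ≥ 5, z − x ≥ -3, x − v ≥ 0.
Adding all 3 inequalities: the left sides telescope to 0, and the right sides sum to 5 + (-3) + 0 = 2. So 0 ≥ 2, which is false.

Unsatisfiable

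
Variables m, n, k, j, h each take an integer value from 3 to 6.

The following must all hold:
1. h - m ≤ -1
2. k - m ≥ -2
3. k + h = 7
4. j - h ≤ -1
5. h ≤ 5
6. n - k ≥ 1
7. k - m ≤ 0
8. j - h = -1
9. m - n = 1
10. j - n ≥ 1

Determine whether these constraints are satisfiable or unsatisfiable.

Constraints 1, 2, 4, 6, and 10 give j − n ≥ 1, n − k ≥ 1, k − m ≥ -2, m − h ≥ 1, h − j ≥ 1.
Adding all 5 inequalities: the left sides telescope to 0, and the right sides sum to 1 + 1 + (-2) + 1 + 1 = 2. So 0 ≥ 2, which is false.

Unsatisfiable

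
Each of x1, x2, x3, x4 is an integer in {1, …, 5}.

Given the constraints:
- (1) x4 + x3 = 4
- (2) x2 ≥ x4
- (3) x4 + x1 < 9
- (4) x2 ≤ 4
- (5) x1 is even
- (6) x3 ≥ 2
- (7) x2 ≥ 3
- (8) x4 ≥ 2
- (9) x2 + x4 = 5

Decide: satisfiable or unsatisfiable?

Satisfiable

The assignment x1 = 4, x2 = 3, x3 = 2, x4 = 2 works:
  constraint 1 holds since x4 + x3 = 4.
  constraint 3 holds since x4 + x1 = 6.
  constraint 9 holds since x2 + x4 = 5.
The rest check out directly.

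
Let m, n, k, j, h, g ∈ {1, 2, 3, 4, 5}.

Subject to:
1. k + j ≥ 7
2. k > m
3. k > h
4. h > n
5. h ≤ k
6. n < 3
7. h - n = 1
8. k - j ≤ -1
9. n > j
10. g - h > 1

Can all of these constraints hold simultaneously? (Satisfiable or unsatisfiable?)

Constraints 3, 4, 8, and 9 give j < n, n < h, h < k, k < j. Chaining: j < n < h < k < j, which forces j < j — impossible.

Unsatisfiable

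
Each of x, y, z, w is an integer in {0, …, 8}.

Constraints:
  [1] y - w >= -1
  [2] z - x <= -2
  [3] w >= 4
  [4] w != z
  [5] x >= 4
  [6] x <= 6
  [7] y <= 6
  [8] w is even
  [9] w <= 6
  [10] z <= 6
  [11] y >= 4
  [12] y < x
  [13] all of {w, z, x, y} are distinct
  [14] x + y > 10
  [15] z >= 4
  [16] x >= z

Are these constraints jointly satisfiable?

Unsatisfiable

Constraints 3, 5, 6, 7, 9, 10, 11, and 15 confine each of w, z, x, y to the 3 values {4, …, 6}.
Constraint 13 requires all 4 of them to be distinct, but only 3 values are available — impossible by the pigeonhole principle.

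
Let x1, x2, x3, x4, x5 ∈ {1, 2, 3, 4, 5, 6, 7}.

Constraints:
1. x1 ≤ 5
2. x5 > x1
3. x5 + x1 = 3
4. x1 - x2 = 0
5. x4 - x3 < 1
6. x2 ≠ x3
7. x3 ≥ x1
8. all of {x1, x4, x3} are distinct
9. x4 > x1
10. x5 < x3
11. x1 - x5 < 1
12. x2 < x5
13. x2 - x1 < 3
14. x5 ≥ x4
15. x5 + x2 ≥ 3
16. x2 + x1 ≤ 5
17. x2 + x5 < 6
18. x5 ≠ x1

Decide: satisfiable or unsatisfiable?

Satisfiable

Setting (x1, x2, x3, x4, x5) = (1, 1, 3, 2, 2) satisfies everything: constraint 3: x5 + x1 = 3; constraint 4: x1 - x2 = 0, and the others follow.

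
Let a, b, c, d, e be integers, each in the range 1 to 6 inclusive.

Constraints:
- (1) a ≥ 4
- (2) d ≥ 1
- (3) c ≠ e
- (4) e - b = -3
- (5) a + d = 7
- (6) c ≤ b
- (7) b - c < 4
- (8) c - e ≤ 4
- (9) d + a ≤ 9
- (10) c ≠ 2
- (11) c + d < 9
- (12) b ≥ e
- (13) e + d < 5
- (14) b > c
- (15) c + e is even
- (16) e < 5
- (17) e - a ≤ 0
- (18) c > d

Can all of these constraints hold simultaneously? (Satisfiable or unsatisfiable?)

Satisfiable

Take a = 5, b = 5, c = 4, d = 2, e = 2. Then constraint 4: e - b = -3; constraint 5: a + d = 7; constraint 7: b - c = 1, and every other listed constraint is also met.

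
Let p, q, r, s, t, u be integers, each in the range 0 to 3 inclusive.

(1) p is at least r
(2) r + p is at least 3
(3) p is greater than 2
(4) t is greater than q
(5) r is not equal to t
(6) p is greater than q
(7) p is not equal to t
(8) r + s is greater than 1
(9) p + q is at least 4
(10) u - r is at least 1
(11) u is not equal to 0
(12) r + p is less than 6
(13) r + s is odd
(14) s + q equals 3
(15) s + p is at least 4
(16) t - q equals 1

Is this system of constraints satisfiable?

Take p = 3, q = 1, r = 1, s = 2, t = 2, u = 3. Then constraint 2: r + p = 4; constraint 8: r + s = 3, and every other listed constraint is also met.

Satisfiable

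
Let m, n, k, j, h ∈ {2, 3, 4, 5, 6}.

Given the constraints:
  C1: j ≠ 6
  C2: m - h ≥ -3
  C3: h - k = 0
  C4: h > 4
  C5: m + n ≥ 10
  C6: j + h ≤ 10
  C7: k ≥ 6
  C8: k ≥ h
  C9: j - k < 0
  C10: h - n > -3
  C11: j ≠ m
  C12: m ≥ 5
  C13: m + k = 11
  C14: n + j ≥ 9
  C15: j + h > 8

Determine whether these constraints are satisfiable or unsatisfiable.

One satisfying assignment is m = 5, n = 6, k = 6, j = 3, h = 6.
For the less obvious constraints — constraint 2: m - h = -1; constraint 3: h - k = 0; constraint 5: m + n = 11 — and the others hold by inspection.

Satisfiable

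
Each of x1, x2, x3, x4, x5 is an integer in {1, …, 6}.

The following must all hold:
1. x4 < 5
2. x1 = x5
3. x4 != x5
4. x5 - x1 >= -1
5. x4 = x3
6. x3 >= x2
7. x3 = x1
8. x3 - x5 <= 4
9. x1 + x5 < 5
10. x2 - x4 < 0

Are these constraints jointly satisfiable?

Unsatisfiable

From constraints 2, 5, and 7, x4 = x3 = x1 = x5, so x4 = x5. But constraint 3 says x4 ≠ x5. Contradiction.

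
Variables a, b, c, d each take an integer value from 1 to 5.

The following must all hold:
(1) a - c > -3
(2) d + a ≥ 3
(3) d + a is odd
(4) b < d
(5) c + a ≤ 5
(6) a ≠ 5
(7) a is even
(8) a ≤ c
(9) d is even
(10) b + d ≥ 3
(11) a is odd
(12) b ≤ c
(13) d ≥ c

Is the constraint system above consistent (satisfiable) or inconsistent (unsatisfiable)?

Constraint 9 makes d even and constraint 7 makes a even, so d + a must be even. Constraint 3 says d + a is odd — contradiction.

Unsatisfiable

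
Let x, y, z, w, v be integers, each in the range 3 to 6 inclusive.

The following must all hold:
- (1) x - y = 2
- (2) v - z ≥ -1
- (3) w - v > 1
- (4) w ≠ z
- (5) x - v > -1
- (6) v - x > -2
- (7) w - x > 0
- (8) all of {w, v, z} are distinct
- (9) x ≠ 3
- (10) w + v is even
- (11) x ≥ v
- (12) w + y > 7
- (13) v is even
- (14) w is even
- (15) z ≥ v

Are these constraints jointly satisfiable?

Satisfiable

One satisfying assignment is x = 5, y = 3, z = 5, w = 6, v = 4.
For the less obvious constraints — constraint 1: x - y = 2; constraint 2: v - z = -1 — and the others hold by inspection.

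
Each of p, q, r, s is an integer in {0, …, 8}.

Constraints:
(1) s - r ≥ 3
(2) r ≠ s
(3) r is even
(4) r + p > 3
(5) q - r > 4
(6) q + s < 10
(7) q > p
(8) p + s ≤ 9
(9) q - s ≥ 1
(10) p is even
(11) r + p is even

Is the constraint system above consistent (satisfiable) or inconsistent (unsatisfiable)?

Satisfiable

Setting (p, q, r, s) = (4, 6, 0, 3) satisfies everything: constraint 1: s - r = 3; constraint 4: r + p = 4, and the others follow.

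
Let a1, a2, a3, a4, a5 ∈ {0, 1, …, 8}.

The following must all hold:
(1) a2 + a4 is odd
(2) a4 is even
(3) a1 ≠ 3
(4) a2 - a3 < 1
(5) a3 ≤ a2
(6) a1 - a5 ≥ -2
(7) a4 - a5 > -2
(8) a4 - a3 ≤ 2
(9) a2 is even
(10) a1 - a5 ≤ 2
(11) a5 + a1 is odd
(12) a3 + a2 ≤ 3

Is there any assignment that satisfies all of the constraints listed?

Unsatisfiable

Constraint 9 makes a2 even and constraint 2 makes a4 even, so a2 + a4 must be even. Constraint 1 says a2 + a4 is odd — contradiction.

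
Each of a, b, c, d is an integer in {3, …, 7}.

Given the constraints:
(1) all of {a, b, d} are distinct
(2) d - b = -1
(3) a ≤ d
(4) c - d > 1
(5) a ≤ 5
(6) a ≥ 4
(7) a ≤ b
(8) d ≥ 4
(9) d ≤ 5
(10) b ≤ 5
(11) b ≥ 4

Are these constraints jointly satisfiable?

Unsatisfiable

Constraints 5, 6, 8, 9, 10, and 11 confine each of a, b, d to the 2 values {4, 5}.
Constraint 1 requires all 3 of them to be distinct, but only 2 values are available — impossible by the pigeonhole principle.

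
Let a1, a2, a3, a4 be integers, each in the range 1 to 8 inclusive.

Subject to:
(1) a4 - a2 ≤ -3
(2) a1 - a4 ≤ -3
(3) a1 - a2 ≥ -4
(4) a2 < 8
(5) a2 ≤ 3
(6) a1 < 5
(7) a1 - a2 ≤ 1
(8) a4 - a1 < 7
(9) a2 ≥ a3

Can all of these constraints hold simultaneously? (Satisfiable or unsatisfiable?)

Unsatisfiable

Constraints 1, 2, and 3 give a4 − a1 ≥ 3, a1 − a2 ≥ -4, a2 − a4 ≥ 3.
Adding all 3 inequalities: the left sides telescope to 0, and the right sides sum to 3 + (-4) + 3 = 2. So 0 ≥ 2, which is false.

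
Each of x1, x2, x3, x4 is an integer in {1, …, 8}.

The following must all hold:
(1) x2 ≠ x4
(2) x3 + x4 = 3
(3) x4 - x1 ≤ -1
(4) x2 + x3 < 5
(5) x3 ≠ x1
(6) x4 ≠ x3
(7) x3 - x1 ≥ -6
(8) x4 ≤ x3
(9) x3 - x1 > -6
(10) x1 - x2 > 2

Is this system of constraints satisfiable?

Satisfiable

Setting (x1, x2, x3, x4) = (5, 2, 2, 1) satisfies everything: constraint 2: x3 + x4 = 3; constraint 3: x4 - x1 = -4, and the others follow.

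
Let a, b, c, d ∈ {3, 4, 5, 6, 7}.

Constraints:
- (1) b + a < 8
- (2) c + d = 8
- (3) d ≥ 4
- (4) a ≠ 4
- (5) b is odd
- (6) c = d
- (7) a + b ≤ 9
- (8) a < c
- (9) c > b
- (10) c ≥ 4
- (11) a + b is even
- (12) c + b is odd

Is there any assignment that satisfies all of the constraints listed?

Setting (a, b, c, d) = (3, 3, 4, 4) satisfies everything: constraint 1: b + a = 6; constraint 2: c + d = 8, and the others follow.

Satisfiable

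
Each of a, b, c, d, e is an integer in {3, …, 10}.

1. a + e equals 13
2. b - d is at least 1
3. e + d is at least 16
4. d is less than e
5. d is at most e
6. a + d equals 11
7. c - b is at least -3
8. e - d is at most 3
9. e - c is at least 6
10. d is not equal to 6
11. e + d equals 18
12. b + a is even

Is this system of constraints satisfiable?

Constraints 2, 7, 8, and 9 give e − c ≥ 6, c − b ≥ -3, b − d ≥ 1, d − e ≥ -3.
Adding all 4 inequalities: the left sides telescope to 0, and the right sides sum to 6 + (-3) + 1 + (-3) = 1. So 0 ≥ 1, which is false.

Unsatisfiable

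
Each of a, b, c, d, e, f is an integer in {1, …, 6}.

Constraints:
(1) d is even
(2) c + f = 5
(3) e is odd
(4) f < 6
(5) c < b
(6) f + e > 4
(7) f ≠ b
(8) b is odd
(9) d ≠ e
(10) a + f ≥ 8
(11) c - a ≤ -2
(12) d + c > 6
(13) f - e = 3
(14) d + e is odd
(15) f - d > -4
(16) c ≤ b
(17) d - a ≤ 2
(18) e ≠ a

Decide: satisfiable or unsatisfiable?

Try a = 4, b = 3, c = 1, d = 6, e = 1, f = 4.
Check constraint 2: c + f = 5; constraint 6: f + e = 5. The remaining constraints are straightforward to verify.

Satisfiable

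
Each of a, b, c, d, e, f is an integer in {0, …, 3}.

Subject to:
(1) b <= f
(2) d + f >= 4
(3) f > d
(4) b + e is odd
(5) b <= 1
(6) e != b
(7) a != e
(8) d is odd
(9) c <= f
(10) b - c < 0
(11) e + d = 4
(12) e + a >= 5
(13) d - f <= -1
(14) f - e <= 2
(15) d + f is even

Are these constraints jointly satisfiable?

The assignment a = 2, b = 0, c = 1, d = 1, e = 3, f = 3 works:
  constraint 2 holds since d + f = 4.
  constraint 10 holds since b - c = -1.
  constraint 11 holds since e + d = 4.
The rest check out directly.

Satisfiable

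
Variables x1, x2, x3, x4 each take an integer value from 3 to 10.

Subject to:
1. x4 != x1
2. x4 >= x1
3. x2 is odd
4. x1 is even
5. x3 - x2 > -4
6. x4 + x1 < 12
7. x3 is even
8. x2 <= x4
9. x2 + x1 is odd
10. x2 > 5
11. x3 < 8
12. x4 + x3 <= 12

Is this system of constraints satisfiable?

Satisfiable

Setting (x1, x2, x3, x4) = (4, 7, 4, 7) satisfies everything: constraint 5: x3 - x2 = -3; constraint 6: x4 + x1 = 11; constraint 12: x4 + x3 = 11, and the others follow.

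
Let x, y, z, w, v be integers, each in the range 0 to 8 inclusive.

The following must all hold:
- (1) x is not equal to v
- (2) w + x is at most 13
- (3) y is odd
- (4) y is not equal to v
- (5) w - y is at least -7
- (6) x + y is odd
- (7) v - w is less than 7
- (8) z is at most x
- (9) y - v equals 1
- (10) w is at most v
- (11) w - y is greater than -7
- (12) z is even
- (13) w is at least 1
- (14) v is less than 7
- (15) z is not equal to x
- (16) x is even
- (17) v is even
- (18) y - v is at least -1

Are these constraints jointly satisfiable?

Satisfiable

The assignment x = 8, y = 7, z = 4, w = 2, v = 6 works:
  constraint 2 holds since w + x = 10.
  constraint 5 holds since w - y = -5.
The rest check out directly.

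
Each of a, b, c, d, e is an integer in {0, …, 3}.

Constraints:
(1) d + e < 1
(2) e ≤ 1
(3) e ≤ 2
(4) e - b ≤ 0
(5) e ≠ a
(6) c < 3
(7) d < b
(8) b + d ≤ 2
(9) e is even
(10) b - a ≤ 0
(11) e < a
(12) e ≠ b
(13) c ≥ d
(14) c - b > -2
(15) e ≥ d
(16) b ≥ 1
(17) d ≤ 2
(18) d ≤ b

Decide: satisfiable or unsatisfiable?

Satisfiable

Try a = 2, b = 1, c = 0, d = 0, e = 0.
Check constraint 1: d + e = 0; constraint 4: e - b = -1. The remaining constraints are straightforward to verify.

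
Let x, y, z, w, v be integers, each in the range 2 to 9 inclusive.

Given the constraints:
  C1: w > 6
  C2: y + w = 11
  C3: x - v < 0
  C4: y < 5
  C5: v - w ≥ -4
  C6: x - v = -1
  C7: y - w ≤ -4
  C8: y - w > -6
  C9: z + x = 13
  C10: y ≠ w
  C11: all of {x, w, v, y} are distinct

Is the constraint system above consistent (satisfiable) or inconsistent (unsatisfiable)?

Take x = 5, y = 3, z = 8, w = 8, v = 6. Then constraint 2: y + w = 11; constraint 3: x - v = -1, and every other listed constraint is also met.

Satisfiable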